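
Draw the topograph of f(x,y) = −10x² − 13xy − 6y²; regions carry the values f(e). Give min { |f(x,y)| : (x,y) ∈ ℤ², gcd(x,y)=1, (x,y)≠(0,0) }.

translate: b→-7 (≡13 mod 20), so (10,13,6)→(10,-7,3)
flip: (10,-7,3)→(3,7,10)
translate: b→1 (≡7 mod 6), so (3,7,10)→(3,1,6)
reduced (well bottom): (3,1,6) with a≤c, −a<b≤a
well minimum |f| = |-3| = 3 (negative-definite)

3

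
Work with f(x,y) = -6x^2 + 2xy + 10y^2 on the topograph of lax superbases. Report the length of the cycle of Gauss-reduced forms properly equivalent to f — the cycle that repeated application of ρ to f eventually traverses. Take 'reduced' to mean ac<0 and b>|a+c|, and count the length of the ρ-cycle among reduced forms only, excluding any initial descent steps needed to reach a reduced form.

D = 244, ⌊√D⌋ = 15
descent: ρ → (10,-2,-6)
descent: ρ → (-6,14,2)  [lands on river]
river: ρ → (2,14,-6)
river: ρ → (-6,10,6)
river: ρ → (6,14,-2)
river: ρ → (-2,14,6)
river: ρ → (6,10,-6)
ρ-cycle length = 6 (tail of 2 descent steps not counted)

6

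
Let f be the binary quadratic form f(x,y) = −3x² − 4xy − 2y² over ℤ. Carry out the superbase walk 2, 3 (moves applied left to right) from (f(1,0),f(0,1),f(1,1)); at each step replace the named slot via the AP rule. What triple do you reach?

start (-3,-2,-9) = (f(1,0),f(0,1),f(1,1))
replace slot 2: 2·((-3)+(-9)) − (-2) = -22 → (-3,-22,-9)
replace slot 3: 2·((-3)+(-22)) − (-9) = -41 → (-3,-22,-41)

-3,-22,-41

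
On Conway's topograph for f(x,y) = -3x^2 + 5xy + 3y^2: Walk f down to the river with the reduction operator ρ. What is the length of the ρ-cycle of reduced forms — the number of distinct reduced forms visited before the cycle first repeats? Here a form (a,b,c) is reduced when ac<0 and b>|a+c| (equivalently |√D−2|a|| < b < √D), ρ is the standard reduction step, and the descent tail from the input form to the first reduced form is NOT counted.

D = 61, ⌊√D⌋ = 7
river: ρ → (3,7,-1)
river: ρ → (-1,7,3)
river: ρ → (3,5,-3)
river: ρ → (-3,7,1)
river: ρ → (1,7,-3)
river: ρ → (-3,5,3)
ρ-cycle length = 6 (tail of 0 descent steps not counted)

6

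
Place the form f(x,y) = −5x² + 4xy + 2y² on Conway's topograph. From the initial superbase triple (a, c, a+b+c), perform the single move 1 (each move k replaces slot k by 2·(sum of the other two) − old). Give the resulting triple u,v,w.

start (-5,2,1) = (f(1,0),f(0,1),f(1,1))
replace slot 1: 2·(2+1) − (-5) = 11 → (11,2,1)

11,2,1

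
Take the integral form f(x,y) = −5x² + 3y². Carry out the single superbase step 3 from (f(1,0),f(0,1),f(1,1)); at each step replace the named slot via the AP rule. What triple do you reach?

start (-5,3,-2) = (f(1,0),f(0,1),f(1,1))
replace slot 3: 2·((-5)+3) − (-2) = -2 → (-5,3,-2)

-5,3,-2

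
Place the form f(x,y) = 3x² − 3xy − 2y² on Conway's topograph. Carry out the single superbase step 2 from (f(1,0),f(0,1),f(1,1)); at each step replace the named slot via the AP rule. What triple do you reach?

start (3,-2,-2) = (f(1,0),f(0,1),f(1,1))
replace slot 2: 2·(3+(-2)) − (-2) = 4 → (3,4,-2)

3,4,-2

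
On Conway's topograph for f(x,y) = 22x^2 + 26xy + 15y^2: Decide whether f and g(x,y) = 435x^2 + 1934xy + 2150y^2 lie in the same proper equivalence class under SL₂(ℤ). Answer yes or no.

D₁ = -644, D₂ = -644
f: translate: b→-18 (≡26 mod 44), so (22,26,15)→(22,-18,11)
f: flip: (22,-18,11)→(11,18,22)
f: translate: b→-4 (≡18 mod 22), so (11,18,22)→(11,-4,15)
f: reduced (well bottom): (11,-4,15) with a≤c, −a<b≤a
g: translate: b→194 (≡1934 mod 870), so (435,1934,2150)→(435,194,22)
g: flip: (435,194,22)→(22,-194,435)
g: translate: b→-18 (≡-194 mod 44), so (22,-194,435)→(22,-18,11)
g: flip: (22,-18,11)→(11,18,22)
g: translate: b→-4 (≡18 mod 22), so (11,18,22)→(11,-4,15)
g: reduced (well bottom): (11,-4,15) with a≤c, −a<b≤a
reduced forms (11, -4, 15) vs (11, -4, 15) ⇒ equivalent

yes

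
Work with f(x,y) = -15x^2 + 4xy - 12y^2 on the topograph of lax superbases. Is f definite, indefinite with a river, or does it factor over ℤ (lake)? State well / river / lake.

D = b²−4ac = 4² − 4·(-15)·(-12) = -704
D < 0 ⇒ definite ⇒ every region one sign ⇒ single well

well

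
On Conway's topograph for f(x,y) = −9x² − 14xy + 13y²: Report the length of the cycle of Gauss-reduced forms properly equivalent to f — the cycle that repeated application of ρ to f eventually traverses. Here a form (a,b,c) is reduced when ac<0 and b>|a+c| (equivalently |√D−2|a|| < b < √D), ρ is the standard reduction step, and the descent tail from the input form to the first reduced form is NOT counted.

D = 664, ⌊√D⌋ = 25
descent: ρ → (13,14,-9)  [lands on river]
river: ρ → (-9,22,5)
river: ρ → (5,18,-17)
river: ρ → (-17,16,6)
river: ρ → (6,20,-11)
river: ρ → (-11,24,2)
river: ρ → (2,24,-11)
river: ρ → (-11,20,6)
river: ρ → (6,16,-17)
river: ρ → (-17,18,5)
river: ρ → (5,22,-9)
river: ρ → (-9,14,13)
river: ρ → (13,12,-10)
river: ρ → (-10,8,15)
river: ρ → (15,22,-3)
river: ρ → (-3,20,22)
river: ρ → (22,24,-1)
river: ρ → (-1,24,22)
river: ρ → (22,20,-3)
river: ρ → (-3,22,15)
river: ρ → (15,8,-10)
river: ρ → (-10,12,13)
ρ-cycle length = 22 (tail of 1 descent step not counted)

22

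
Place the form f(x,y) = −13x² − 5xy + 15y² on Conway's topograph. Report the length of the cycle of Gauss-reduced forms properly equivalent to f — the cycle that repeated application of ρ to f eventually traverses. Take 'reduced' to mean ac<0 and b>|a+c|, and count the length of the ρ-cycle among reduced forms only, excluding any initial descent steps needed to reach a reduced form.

D = 805, ⌊√D⌋ = 28
descent: ρ → (15,5,-13)  [lands on river]
river: ρ → (-13,21,7)
river: ρ → (7,21,-13)
river: ρ → (-13,5,15)
river: ρ → (15,25,-3)
river: ρ → (-3,23,23)
river: ρ → (23,23,-3)
river: ρ → (-3,25,15)
ρ-cycle length = 8 (tail of 1 descent step not counted)

8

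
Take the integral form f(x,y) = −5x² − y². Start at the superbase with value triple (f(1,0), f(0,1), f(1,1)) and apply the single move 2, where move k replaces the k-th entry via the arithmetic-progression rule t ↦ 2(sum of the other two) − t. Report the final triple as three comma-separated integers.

start (-5,-1,-6) = (f(1,0),f(0,1),f(1,1))
replace slot 2: 2·((-5)+(-6)) − (-1) = -21 → (-5,-21,-6)

-5,-21,-6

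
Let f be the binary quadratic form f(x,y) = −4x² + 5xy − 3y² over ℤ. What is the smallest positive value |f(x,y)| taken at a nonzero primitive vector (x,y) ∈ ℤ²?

translate: b→3 (≡-5 mod 8), so (4,-5,3)→(4,3,2)
flip: (4,3,2)→(2,-3,4)
translate: b→1 (≡-3 mod 4), so (2,-3,4)→(2,1,3)
reduced (well bottom): (2,1,3) with a≤c, −a<b≤a
well minimum |f| = |-2| = 2 (negative-definite)

2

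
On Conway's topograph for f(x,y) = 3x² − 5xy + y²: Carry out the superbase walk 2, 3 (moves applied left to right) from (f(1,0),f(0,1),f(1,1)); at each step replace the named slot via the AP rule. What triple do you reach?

start (3,1,-1) = (f(1,0),f(0,1),f(1,1))
replace slot 2: 2·(3+(-1)) − 1 = 3 → (3,3,-1)
replace slot 3: 2·(3+3) − (-1) = 13 → (3,3,13)

3,3,13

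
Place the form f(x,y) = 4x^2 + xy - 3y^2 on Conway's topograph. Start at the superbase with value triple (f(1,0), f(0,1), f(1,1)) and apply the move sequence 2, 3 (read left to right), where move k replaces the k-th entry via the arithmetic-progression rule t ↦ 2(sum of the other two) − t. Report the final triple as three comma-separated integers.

start (4,-3,2) = (f(1,0),f(0,1),f(1,1))
replace slot 2: 2·(4+2) − (-3) = 15 → (4,15,2)
replace slot 3: 2·(4+15) − 2 = 36 → (4,15,36)

4,15,36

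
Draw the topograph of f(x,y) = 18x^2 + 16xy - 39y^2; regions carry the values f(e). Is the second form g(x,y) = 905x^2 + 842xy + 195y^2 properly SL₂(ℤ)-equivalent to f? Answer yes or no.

D₁ = 3064, D₂ = 3064
river cycle of f (length 44): (18, 52, -5), (-5, 48, 38), (38, 28, -15), (-15, 32, 34), (34, 36, -13), (-13, 42, 25), (25, 8, -30), (-30, 52, 3), (3, 50, -47), (-47, 44, 6), … (34 more)
river cycle of g (length 44): (1, 54, -37), (-37, 20, 18), (18, 52, -5), (-5, 48, 38), (38, 28, -15), (-15, 32, 34), (34, 36, -13), (-13, 42, 25), (25, 8, -30), (-30, 52, 3), … (34 more)
cycles coincide ⇒ equivalent

yes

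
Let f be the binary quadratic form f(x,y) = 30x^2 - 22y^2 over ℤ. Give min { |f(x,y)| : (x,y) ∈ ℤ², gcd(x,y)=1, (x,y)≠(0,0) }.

descent: ρ → (-22,44,8)  [lands on river]
river: ρ → (8,36,-42)
river: ρ → (-42,48,2)
river: ρ → (2,48,-42)
river: ρ → (-42,36,8)
river: ρ → (8,44,-22)
closes: descent 1, river 6
min |a| on river = 2

2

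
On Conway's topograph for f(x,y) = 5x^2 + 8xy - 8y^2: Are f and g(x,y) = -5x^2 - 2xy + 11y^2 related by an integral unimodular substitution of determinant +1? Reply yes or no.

D₁ = 224, D₂ = 224
river cycle of f (length 4): (-8, 8, 5), (5, 12, -4), (-4, 12, 5), (5, 8, -8)
river cycle of g (length 4): (-5, 8, 8), (8, 8, -5), (-5, 12, 4), (4, 12, -5)
cycles differ ⇒ inequivalent

no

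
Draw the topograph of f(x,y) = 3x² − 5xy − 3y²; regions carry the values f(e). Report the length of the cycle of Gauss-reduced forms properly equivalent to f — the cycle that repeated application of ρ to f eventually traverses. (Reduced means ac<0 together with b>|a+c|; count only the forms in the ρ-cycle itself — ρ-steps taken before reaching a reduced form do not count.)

D = 61, ⌊√D⌋ = 7
descent: ρ → (-3,5,3)  [lands on river]
river: ρ → (3,7,-1)
river: ρ → (-1,7,3)
river: ρ → (3,5,-3)
river: ρ → (-3,7,1)
river: ρ → (1,7,-3)
ρ-cycle length = 6 (tail of 1 descent step not counted)

6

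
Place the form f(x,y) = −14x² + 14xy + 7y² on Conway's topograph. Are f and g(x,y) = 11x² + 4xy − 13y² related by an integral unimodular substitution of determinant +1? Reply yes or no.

D₁ = 588, D₂ = 588
river cycle of f (length 2): (7, 14, -14), (-14, 14, 7)
river cycle of g (length 6): (-13, 22, 2), (2, 22, -13), (-13, 4, 11), (11, 18, -6), (-6, 18, 11), (11, 4, -13)
cycles differ ⇒ inequivalent

no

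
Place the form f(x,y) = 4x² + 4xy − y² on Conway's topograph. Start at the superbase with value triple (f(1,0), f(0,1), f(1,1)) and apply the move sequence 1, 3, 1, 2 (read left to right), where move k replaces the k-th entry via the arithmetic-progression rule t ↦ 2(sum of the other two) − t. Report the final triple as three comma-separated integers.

start (4,-1,7) = (f(1,0),f(0,1),f(1,1))
replace slot 1: 2·((-1)+7) − 4 = 8 → (8,-1,7)
replace slot 3: 2·(8+(-1)) − 7 = 7 → (8,-1,7)
replace slot 1: 2·((-1)+7) − 8 = 4 → (4,-1,7)
replace slot 2: 2·(4+7) − (-1) = 23 → (4,23,7)

4,23,7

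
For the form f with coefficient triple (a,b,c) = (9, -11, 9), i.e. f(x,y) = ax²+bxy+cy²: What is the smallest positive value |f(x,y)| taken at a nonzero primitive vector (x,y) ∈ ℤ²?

translate: b→7 (≡-11 mod 18), so (9,-11,9)→(9,7,7)
flip: (9,7,7)→(7,-7,9)
translate: b→7 (≡-7 mod 14), so (7,-7,9)→(7,7,9)
reduced (well bottom): (7,7,9) with a≤c, −a<b≤a
well minimum = a = 7

7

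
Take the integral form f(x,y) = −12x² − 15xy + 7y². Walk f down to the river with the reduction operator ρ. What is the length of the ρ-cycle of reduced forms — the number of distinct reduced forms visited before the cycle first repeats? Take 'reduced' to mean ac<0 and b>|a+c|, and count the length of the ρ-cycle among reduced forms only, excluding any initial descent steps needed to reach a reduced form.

D = 561, ⌊√D⌋ = 23
descent: ρ → (7,15,-12)  [lands on river]
river: ρ → (-12,9,10)
river: ρ → (10,11,-11)
river: ρ → (-11,11,10)
river: ρ → (10,9,-12)
river: ρ → (-12,15,7)
river: ρ → (7,13,-14)
river: ρ → (-14,15,6)
river: ρ → (6,21,-5)
river: ρ → (-5,19,10)
river: ρ → (10,21,-3)
river: ρ → (-3,21,10)
river: ρ → (10,19,-5)
river: ρ → (-5,21,6)
river: ρ → (6,15,-14)
river: ρ → (-14,13,7)
ρ-cycle length = 16 (tail of 1 descent step not counted)

16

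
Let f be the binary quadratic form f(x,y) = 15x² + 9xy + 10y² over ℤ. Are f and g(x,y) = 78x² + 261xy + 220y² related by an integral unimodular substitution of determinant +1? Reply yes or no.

D₁ = -519, D₂ = -519
f: flip: (15,9,10)→(10,-9,15)
f: reduced (well bottom): (10,-9,15) with a≤c, −a<b≤a
g: translate: b→-51 (≡261 mod 156), so (78,261,220)→(78,-51,10)
g: flip: (78,-51,10)→(10,51,78)
g: translate: b→-9 (≡51 mod 20), so (10,51,78)→(10,-9,15)
g: reduced (well bottom): (10,-9,15) with a≤c, −a<b≤a
reduced forms (10, -9, 15) vs (10, -9, 15) ⇒ equivalent

yes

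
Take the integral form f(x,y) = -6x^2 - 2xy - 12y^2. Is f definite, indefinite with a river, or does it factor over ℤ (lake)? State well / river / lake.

D = b²−4ac = (-2)² − 4·(-6)·(-12) = -284
D < 0 ⇒ definite ⇒ every region one sign ⇒ single well

well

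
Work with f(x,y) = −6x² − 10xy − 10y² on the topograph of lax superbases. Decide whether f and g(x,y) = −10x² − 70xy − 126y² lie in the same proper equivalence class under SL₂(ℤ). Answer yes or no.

D₁ = -140, D₂ = -140
f is negative-definite; reduce −f:
−f: translate: b→-2 (≡10 mod 12), so (6,10,10)→(6,-2,6)
−f: flip: (6,-2,6)→(6,2,6)
−f: reduced (well bottom): (6,2,6) with a≤c, −a<b≤a
flip sign back: reduced form of f is (-6,-2,-6)
g is negative-definite; reduce −g:
−g: translate: b→10 (≡70 mod 20), so (10,70,126)→(10,10,6)
−g: flip: (10,10,6)→(6,-10,10)
−g: translate: b→2 (≡-10 mod 12), so (6,-10,10)→(6,2,6)
−g: reduced (well bottom): (6,2,6) with a≤c, −a<b≤a
flip sign back: reduced form of g is (-6,-2,-6)
reduced forms (-6, -2, -6) vs (-6, -2, -6) ⇒ equivalent

yes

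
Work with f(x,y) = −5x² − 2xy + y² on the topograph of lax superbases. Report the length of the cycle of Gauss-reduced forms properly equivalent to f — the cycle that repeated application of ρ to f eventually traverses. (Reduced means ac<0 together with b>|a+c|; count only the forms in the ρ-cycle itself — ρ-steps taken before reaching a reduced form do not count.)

D = 24, ⌊√D⌋ = 4
descent: ρ → (1,4,-2)  [lands on river]
river: ρ → (-2,4,1)
ρ-cycle length = 2 (tail of 1 descent step not counted)

2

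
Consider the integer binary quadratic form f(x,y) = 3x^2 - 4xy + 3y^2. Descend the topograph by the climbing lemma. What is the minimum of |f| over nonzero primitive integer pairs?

translate: b→2 (≡-4 mod 6), so (3,-4,3)→(3,2,2)
flip: (3,2,2)→(2,-2,3)
translate: b→2 (≡-2 mod 4), so (2,-2,3)→(2,2,3)
reduced (well bottom): (2,2,3) with a≤c, −a<b≤a
well minimum = a = 2

2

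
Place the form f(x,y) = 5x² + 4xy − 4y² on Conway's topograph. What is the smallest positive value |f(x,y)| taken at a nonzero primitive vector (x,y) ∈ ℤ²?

river: ρ → (-4,4,5)
river: ρ → (5,6,-3)
river: ρ → (-3,6,5)
river: ρ → (5,4,-4)
closes: descent 0, river 4
min |a| on river = 3

3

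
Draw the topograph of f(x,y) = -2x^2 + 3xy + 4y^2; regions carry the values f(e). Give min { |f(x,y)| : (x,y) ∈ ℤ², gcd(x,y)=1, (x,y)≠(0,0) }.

river: ρ → (4,5,-1)
river: ρ → (-1,5,4)
river: ρ → (4,3,-2)
river: ρ → (-2,5,2)
river: ρ → (2,3,-4)
river: ρ → (-4,5,1)
river: ρ → (1,5,-4)
river: ρ → (-4,3,2)
river: ρ → (2,5,-2)
river: ρ → (-2,3,4)
closes: descent 0, river 10
min |a| on river = 1

1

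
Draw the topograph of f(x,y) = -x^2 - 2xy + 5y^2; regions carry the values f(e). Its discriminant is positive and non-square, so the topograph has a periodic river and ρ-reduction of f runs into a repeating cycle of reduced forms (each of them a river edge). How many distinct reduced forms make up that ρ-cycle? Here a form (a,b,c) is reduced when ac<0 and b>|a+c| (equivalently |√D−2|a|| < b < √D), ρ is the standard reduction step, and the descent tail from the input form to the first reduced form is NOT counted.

D = 24, ⌊√D⌋ = 4
descent: ρ → (5,2,-1)
descent: ρ → (-1,4,2)  [lands on river]
river: ρ → (2,4,-1)
ρ-cycle length = 2 (tail of 2 descent steps not counted)

2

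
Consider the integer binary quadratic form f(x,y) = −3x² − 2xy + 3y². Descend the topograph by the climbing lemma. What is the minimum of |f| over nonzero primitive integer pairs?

descent: ρ → (3,2,-3)  [lands on river]
river: ρ → (-3,4,2)
river: ρ → (2,4,-3)
river: ρ → (-3,2,3)
river: ρ → (3,4,-2)
river: ρ → (-2,4,3)
closes: descent 1, river 6
min |a| on river = 2

2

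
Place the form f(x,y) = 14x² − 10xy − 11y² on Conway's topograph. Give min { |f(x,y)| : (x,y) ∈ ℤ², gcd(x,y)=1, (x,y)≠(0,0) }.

descent: ρ → (-11,10,14)  [lands on river]
river: ρ → (14,18,-7)
river: ρ → (-7,24,5)
river: ρ → (5,26,-2)
river: ρ → (-2,26,5)
river: ρ → (5,24,-7)
river: ρ → (-7,18,14)
river: ρ → (14,10,-11)
river: ρ → (-11,12,13)
river: ρ → (13,14,-10)
river: ρ → (-10,26,1)
river: ρ → (1,26,-10)
river: ρ → (-10,14,13)
river: ρ → (13,12,-11)
closes: descent 1, river 14
min |a| on river = 1

1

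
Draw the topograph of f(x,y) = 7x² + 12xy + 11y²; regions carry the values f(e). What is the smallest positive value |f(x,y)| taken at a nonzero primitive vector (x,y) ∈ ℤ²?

translate: b→-2 (≡12 mod 14), so (7,12,11)→(7,-2,6)
flip: (7,-2,6)→(6,2,7)
reduced (well bottom): (6,2,7) with a≤c, −a<b≤a
well minimum = a = 6

6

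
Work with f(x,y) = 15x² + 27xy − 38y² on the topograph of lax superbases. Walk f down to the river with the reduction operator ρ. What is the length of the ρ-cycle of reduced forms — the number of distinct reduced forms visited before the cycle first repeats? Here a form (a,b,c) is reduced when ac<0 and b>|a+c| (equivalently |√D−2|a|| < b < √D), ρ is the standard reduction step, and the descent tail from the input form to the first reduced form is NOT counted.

D = 3009, ⌊√D⌋ = 54
river: ρ → (-38,49,4)
river: ρ → (4,47,-50)
river: ρ → (-50,53,1)
river: ρ → (1,53,-50)
river: ρ → (-50,47,4)
river: ρ → (4,49,-38)
river: ρ → (-38,27,15)
river: ρ → (15,33,-32)
river: ρ → (-32,31,16)
river: ρ → (16,33,-30)
river: ρ → (-30,27,19)
river: ρ → (19,49,-8)
river: ρ → (-8,47,25)
river: ρ → (25,53,-2)
river: ρ → (-2,51,51)
river: ρ → (51,51,-2)
river: ρ → (-2,53,25)
river: ρ → (25,47,-8)
river: ρ → (-8,49,19)
river: ρ → (19,27,-30)
river: ρ → (-30,33,16)
river: ρ → (16,31,-32)
river: ρ → (-32,33,15)
river: ρ → (15,27,-38)
ρ-cycle length = 24 (tail of 0 descent steps not counted)

24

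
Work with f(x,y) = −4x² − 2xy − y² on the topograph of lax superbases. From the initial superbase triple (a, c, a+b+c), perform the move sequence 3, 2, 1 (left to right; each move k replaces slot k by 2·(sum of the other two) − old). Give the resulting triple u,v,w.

start (-4,-1,-7) = (f(1,0),f(0,1),f(1,1))
replace slot 3: 2·((-4)+(-1)) − (-7) = -3 → (-4,-1,-3)
replace slot 2: 2·((-4)+(-3)) − (-1) = -13 → (-4,-13,-3)
replace slot 1: 2·((-13)+(-3)) − (-4) = -28 → (-28,-13,-3)

-28,-13,-3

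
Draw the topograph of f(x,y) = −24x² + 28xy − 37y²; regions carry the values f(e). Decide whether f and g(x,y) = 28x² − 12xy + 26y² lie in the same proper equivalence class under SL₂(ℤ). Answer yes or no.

D₁ = -2768, D₂ = -2768
f is negative-definite; reduce −f:
−f: translate: b→20 (≡-28 mod 48), so (24,-28,37)→(24,20,33)
−f: reduced (well bottom): (24,20,33) with a≤c, −a<b≤a
flip sign back: reduced form of f is (-24,-20,-33)
g: flip: (28,-12,26)→(26,12,28)
g: reduced (well bottom): (26,12,28) with a≤c, −a<b≤a
reduced forms (-24, -20, -33) vs (26, 12, 28) ⇒ inequivalent

no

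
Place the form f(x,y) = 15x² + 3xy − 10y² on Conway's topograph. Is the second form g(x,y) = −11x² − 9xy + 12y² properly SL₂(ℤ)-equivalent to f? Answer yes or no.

D₁ = 609, D₂ = 609
river cycle of f (length 16): (-10, 17, 8), (8, 15, -12), (-12, 9, 11), (11, 13, -10), (-10, 7, 14), (14, 21, -3), (-3, 21, 14), (14, 7, -10), (-10, 13, 11), (11, 9, -12), … (6 more)
river cycle of g (length 16): (12, 9, -11), (-11, 13, 10), (10, 7, -14), (-14, 21, 3), (3, 21, -14), (-14, 7, 10), (10, 13, -11), (-11, 9, 12), (12, 15, -8), (-8, 17, 10), … (6 more)
cycles differ ⇒ inequivalent

no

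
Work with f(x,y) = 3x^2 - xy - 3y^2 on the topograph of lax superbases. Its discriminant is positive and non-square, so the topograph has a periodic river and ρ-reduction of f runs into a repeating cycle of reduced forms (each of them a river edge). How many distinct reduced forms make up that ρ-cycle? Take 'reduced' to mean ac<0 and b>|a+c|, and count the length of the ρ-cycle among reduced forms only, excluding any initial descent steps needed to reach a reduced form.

D = 37, ⌊√D⌋ = 6
descent: ρ → (-3,1,3)  [lands on river]
river: ρ → (3,5,-1)
river: ρ → (-1,5,3)
river: ρ → (3,1,-3)
river: ρ → (-3,5,1)
river: ρ → (1,5,-3)
ρ-cycle length = 6 (tail of 1 descent step not counted)

6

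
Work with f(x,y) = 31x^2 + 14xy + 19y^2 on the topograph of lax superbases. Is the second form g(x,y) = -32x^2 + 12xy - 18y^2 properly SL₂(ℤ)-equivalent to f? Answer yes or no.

D₁ = -2160, D₂ = -2160
f: flip: (31,14,19)→(19,-14,31)
f: reduced (well bottom): (19,-14,31) with a≤c, −a<b≤a
g is negative-definite; reduce −g:
−g: flip: (32,-12,18)→(18,12,32)
−g: reduced (well bottom): (18,12,32) with a≤c, −a<b≤a
flip sign back: reduced form of g is (-18,-12,-32)
reduced forms (19, -14, 31) vs (-18, -12, -32) ⇒ inequivalent

no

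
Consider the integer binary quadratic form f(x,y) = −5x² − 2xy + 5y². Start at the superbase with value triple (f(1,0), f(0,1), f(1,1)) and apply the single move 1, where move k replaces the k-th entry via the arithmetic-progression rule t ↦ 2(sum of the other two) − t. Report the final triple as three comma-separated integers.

start (-5,5,-2) = (f(1,0),f(0,1),f(1,1))
replace slot 1: 2·(5+(-2)) − (-5) = 11 → (11,5,-2)

11,5,-2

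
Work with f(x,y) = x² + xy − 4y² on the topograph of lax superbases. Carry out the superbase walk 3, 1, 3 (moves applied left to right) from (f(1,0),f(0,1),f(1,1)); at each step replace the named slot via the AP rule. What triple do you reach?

start (1,-4,-2) = (f(1,0),f(0,1),f(1,1))
replace slot 3: 2·(1+(-4)) − (-2) = -4 → (1,-4,-4)
replace slot 1: 2·((-4)+(-4)) − 1 = -17 → (-17,-4,-4)
replace slot 3: 2·((-17)+(-4)) − (-4) = -38 → (-17,-4,-38)

-17,-4,-38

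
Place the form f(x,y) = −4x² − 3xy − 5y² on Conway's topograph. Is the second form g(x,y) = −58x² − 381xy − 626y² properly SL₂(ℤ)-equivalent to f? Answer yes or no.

D₁ = -71, D₂ = -71
f is negative-definite; reduce −f:
−f: reduced (well bottom): (4,3,5) with a≤c, −a<b≤a
flip sign back: reduced form of f is (-4,-3,-5)
g is negative-definite; reduce −g:
−g: translate: b→33 (≡381 mod 116), so (58,381,626)→(58,33,5)
−g: flip: (58,33,5)→(5,-33,58)
−g: translate: b→-3 (≡-33 mod 10), so (5,-33,58)→(5,-3,4)
−g: flip: (5,-3,4)→(4,3,5)
−g: reduced (well bottom): (4,3,5) with a≤c, −a<b≤a
flip sign back: reduced form of g is (-4,-3,-5)
reduced forms (-4, -3, -5) vs (-4, -3, -5) ⇒ equivalent

yes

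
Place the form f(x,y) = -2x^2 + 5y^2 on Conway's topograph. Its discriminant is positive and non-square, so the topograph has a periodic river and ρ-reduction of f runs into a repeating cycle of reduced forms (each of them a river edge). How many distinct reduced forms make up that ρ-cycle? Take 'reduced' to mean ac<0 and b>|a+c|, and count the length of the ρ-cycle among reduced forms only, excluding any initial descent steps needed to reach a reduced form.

D = 40, ⌊√D⌋ = 6
descent: ρ → (5,0,-2)
descent: ρ → (-2,4,3)  [lands on river]
river: ρ → (3,2,-3)
river: ρ → (-3,4,2)
river: ρ → (2,4,-3)
river: ρ → (-3,2,3)
river: ρ → (3,4,-2)
ρ-cycle length = 6 (tail of 2 descent steps not counted)

6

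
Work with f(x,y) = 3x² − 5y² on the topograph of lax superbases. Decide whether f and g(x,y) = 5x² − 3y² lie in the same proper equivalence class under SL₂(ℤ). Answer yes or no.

D₁ = 60, D₂ = 60
river cycle of f (length 2): (3, 6, -2), (-2, 6, 3)
river cycle of g (length 2): (-3, 6, 2), (2, 6, -3)
cycles differ ⇒ inequivalent

no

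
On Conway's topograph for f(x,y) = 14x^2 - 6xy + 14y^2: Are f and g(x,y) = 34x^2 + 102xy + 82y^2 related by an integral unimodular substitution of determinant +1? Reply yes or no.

D₁ = -748, D₂ = -748
f: flip: (14,-6,14)→(14,6,14)
f: reduced (well bottom): (14,6,14) with a≤c, −a<b≤a
g: translate: b→34 (≡102 mod 68), so (34,102,82)→(34,34,14)
g: flip: (34,34,14)→(14,-34,34)
g: translate: b→-6 (≡-34 mod 28), so (14,-34,34)→(14,-6,14)
g: flip: (14,-6,14)→(14,6,14)
g: reduced (well bottom): (14,6,14) with a≤c, −a<b≤a
reduced forms (14, 6, 14) vs (14, 6, 14) ⇒ equivalent

yes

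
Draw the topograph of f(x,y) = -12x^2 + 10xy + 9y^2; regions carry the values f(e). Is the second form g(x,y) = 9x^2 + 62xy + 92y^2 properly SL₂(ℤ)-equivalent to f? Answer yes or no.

D₁ = 532, D₂ = 532
river cycle of f (length 16): (9, 8, -13), (-13, 18, 4), (4, 22, -3), (-3, 20, 11), (11, 2, -12), (-12, 22, 1), (1, 22, -12), (-12, 2, 11), (11, 20, -3), (-3, 22, 4), … (6 more)
river cycle of g (length 16): (9, 8, -13), (-13, 18, 4), (4, 22, -3), (-3, 20, 11), (11, 2, -12), (-12, 22, 1), (1, 22, -12), (-12, 2, 11), (11, 20, -3), (-3, 22, 4), … (6 more)
cycles coincide ⇒ equivalent

yes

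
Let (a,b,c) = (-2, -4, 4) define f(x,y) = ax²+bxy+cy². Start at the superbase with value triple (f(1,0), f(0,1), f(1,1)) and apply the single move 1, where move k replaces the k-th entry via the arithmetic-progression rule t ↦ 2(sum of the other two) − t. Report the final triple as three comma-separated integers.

start (-2,4,-2) = (f(1,0),f(0,1),f(1,1))
replace slot 1: 2·(4+(-2)) − (-2) = 6 → (6,4,-2)

6,4,-2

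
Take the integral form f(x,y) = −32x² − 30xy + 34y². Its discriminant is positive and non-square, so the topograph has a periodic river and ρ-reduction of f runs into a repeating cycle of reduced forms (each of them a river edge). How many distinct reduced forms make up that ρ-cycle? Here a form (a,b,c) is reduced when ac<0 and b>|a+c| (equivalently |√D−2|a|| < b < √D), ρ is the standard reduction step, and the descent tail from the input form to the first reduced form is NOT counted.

D = 5252, ⌊√D⌋ = 72
descent: ρ → (34,30,-32)  [lands on river]
river: ρ → (-32,34,32)
river: ρ → (32,30,-34)
river: ρ → (-34,38,28)
river: ρ → (28,18,-44)
river: ρ → (-44,70,2)
river: ρ → (2,70,-44)
river: ρ → (-44,18,28)
river: ρ → (28,38,-34)
river: ρ → (-34,30,32)
river: ρ → (32,34,-32)
river: ρ → (-32,30,34)
river: ρ → (34,38,-28)
river: ρ → (-28,18,44)
river: ρ → (44,70,-2)
river: ρ → (-2,70,44)
river: ρ → (44,18,-28)
river: ρ → (-28,38,34)
ρ-cycle length = 18 (tail of 1 descent step not counted)

18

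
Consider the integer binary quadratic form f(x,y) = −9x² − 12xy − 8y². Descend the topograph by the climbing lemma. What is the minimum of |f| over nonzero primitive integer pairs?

translate: b→-6 (≡12 mod 18), so (9,12,8)→(9,-6,5)
flip: (9,-6,5)→(5,6,9)
translate: b→-4 (≡6 mod 10), so (5,6,9)→(5,-4,8)
reduced (well bottom): (5,-4,8) with a≤c, −a<b≤a
well minimum |f| = |-5| = 5 (negative-definite)

5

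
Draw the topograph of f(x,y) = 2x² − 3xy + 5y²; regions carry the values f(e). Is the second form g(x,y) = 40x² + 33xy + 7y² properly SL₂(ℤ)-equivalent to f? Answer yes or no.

D₁ = -31, D₂ = -31
f: translate: b→1 (≡-3 mod 4), so (2,-3,5)→(2,1,4)
f: reduced (well bottom): (2,1,4) with a≤c, −a<b≤a
g: flip: (40,33,7)→(7,-33,40)
g: translate: b→-5 (≡-33 mod 14), so (7,-33,40)→(7,-5,2)
g: flip: (7,-5,2)→(2,5,7)
g: translate: b→1 (≡5 mod 4), so (2,5,7)→(2,1,4)
g: reduced (well bottom): (2,1,4) with a≤c, −a<b≤a
reduced forms (2, 1, 4) vs (2, 1, 4) ⇒ equivalent

yes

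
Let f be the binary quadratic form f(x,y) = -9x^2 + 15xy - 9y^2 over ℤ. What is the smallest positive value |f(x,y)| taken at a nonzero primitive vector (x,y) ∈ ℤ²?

translate: b→3 (≡-15 mod 18), so (9,-15,9)→(9,3,3)
flip: (9,3,3)→(3,-3,9)
translate: b→3 (≡-3 mod 6), so (3,-3,9)→(3,3,9)
reduced (well bottom): (3,3,9) with a≤c, −a<b≤a
well minimum |f| = |-3| = 3 (negative-definite)

3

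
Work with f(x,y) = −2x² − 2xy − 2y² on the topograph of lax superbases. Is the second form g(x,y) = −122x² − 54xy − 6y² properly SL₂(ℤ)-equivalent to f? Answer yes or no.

D₁ = -12, D₂ = -12
f is negative-definite; reduce −f:
−f: reduced (well bottom): (2,2,2) with a≤c, −a<b≤a
flip sign back: reduced form of f is (-2,-2,-2)
g is negative-definite; reduce −g:
−g: flip: (122,54,6)→(6,-54,122)
−g: translate: b→6 (≡-54 mod 12), so (6,-54,122)→(6,6,2)
−g: flip: (6,6,2)→(2,-6,6)
−g: translate: b→2 (≡-6 mod 4), so (2,-6,6)→(2,2,2)
−g: reduced (well bottom): (2,2,2) with a≤c, −a<b≤a
flip sign back: reduced form of g is (-2,-2,-2)
reduced forms (-2, -2, -2) vs (-2, -2, -2) ⇒ equivalent

yes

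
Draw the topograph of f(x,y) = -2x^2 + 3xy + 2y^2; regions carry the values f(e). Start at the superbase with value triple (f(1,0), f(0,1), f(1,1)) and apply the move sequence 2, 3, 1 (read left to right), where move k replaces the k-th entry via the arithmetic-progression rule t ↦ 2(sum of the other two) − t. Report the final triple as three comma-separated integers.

start (-2,2,3) = (f(1,0),f(0,1),f(1,1))
replace slot 2: 2·((-2)+3) − 2 = 0 → (-2,0,3)
replace slot 3: 2·((-2)+0) − 3 = -7 → (-2,0,-7)
replace slot 1: 2·(0+(-7)) − (-2) = -12 → (-12,0,-7)

-12,0,-7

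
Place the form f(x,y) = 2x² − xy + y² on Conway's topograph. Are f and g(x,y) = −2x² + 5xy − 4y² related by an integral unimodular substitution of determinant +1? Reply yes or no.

D₁ = -7, D₂ = -7
f: flip: (2,-1,1)→(1,1,2)
f: reduced (well bottom): (1,1,2) with a≤c, −a<b≤a
g is negative-definite; reduce −g:
−g: translate: b→-1 (≡-5 mod 4), so (2,-5,4)→(2,-1,1)
−g: flip: (2,-1,1)→(1,1,2)
−g: reduced (well bottom): (1,1,2) with a≤c, −a<b≤a
flip sign back: reduced form of g is (-1,-1,-2)
reduced forms (1, 1, 2) vs (-1, -1, -2) ⇒ inequivalent

no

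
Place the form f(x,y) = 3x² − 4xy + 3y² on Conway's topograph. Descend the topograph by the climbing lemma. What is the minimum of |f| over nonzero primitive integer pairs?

translate: b→2 (≡-4 mod 6), so (3,-4,3)→(3,2,2)
flip: (3,2,2)→(2,-2,3)
translate: b→2 (≡-2 mod 4), so (2,-2,3)→(2,2,3)
reduced (well bottom): (2,2,3) with a≤c, −a<b≤a
well minimum = a = 2

2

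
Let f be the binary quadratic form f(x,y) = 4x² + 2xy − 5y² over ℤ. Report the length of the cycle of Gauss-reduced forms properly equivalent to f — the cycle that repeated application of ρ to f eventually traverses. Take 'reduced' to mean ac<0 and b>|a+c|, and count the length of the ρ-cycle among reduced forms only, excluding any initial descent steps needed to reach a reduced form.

D = 84, ⌊√D⌋ = 9
river: ρ → (-5,8,1)
river: ρ → (1,8,-5)
river: ρ → (-5,2,4)
river: ρ → (4,6,-3)
river: ρ → (-3,6,4)
river: ρ → (4,2,-5)
ρ-cycle length = 6 (tail of 0 descent steps not counted)

6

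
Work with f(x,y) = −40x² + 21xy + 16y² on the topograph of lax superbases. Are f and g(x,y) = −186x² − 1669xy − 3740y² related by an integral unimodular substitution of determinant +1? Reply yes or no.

D₁ = 3001, D₂ = 3001
river cycle of f (length 154): (16, 43, -18), (-18, 29, 30), (30, 31, -17), (-17, 37, 24), (24, 11, -30), (-30, 49, 5), (5, 51, -20), (-20, 29, 27), (27, 25, -22), (-22, 19, 30), … (144 more)
river cycle of g (length 154): (16, 43, -18), (-18, 29, 30), (30, 31, -17), (-17, 37, 24), (24, 11, -30), (-30, 49, 5), (5, 51, -20), (-20, 29, 27), (27, 25, -22), (-22, 19, 30), … (144 more)
cycles coincide ⇒ equivalent

yes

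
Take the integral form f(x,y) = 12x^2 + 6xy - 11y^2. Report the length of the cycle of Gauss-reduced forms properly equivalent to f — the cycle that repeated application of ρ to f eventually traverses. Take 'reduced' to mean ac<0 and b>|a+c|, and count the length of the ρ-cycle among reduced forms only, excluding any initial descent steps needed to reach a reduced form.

D = 564, ⌊√D⌋ = 23
river: ρ → (-11,16,7)
river: ρ → (7,12,-15)
river: ρ → (-15,18,4)
river: ρ → (4,22,-5)
river: ρ → (-5,18,12)
river: ρ → (12,6,-11)
ρ-cycle length = 6 (tail of 0 descent steps not counted)

6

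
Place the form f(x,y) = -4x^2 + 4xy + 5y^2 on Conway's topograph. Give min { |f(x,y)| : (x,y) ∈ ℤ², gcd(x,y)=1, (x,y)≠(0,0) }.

river: ρ → (5,6,-3)
river: ρ → (-3,6,5)
river: ρ → (5,4,-4)
river: ρ → (-4,4,5)
closes: descent 0, river 4
min |a| on river = 3

3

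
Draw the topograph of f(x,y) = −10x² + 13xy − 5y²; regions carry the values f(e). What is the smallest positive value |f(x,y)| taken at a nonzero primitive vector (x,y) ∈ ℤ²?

translate: b→7 (≡-13 mod 20), so (10,-13,5)→(10,7,2)
flip: (10,7,2)→(2,-7,10)
translate: b→1 (≡-7 mod 4), so (2,-7,10)→(2,1,4)
reduced (well bottom): (2,1,4) with a≤c, −a<b≤a
well minimum |f| = |-2| = 2 (negative-definite)

2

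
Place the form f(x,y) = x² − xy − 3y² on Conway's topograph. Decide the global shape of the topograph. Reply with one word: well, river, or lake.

D = b²−4ac = (-1)² − 4·1·(-3) = 13
D > 0 non-square ⇒ indefinite ⇒ periodic river

river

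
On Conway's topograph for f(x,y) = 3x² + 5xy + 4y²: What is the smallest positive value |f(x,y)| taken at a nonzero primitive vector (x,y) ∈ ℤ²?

translate: b→-1 (≡5 mod 6), so (3,5,4)→(3,-1,2)
flip: (3,-1,2)→(2,1,3)
reduced (well bottom): (2,1,3) with a≤c, −a<b≤a
well minimum = a = 2

2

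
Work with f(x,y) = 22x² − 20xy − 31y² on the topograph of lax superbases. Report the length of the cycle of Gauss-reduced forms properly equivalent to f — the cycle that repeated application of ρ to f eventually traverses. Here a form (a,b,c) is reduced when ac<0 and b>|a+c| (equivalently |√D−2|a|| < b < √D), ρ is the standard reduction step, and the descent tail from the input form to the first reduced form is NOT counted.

D = 3128, ⌊√D⌋ = 55
descent: ρ → (-31,20,22)  [lands on river]
river: ρ → (22,24,-29)
river: ρ → (-29,34,17)
river: ρ → (17,34,-29)
river: ρ → (-29,24,22)
river: ρ → (22,20,-31)
river: ρ → (-31,42,11)
river: ρ → (11,46,-23)
river: ρ → (-23,46,11)
river: ρ → (11,42,-31)
ρ-cycle length = 10 (tail of 1 descent step not counted)

10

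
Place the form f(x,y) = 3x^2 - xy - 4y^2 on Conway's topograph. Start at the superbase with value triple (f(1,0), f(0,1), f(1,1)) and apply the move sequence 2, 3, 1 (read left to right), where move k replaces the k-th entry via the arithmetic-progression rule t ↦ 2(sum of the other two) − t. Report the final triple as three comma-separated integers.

start (3,-4,-2) = (f(1,0),f(0,1),f(1,1))
replace slot 2: 2·(3+(-2)) − (-4) = 6 → (3,6,-2)
replace slot 3: 2·(3+6) − (-2) = 20 → (3,6,20)
replace slot 1: 2·(6+20) − 3 = 49 → (49,6,20)

49,6,20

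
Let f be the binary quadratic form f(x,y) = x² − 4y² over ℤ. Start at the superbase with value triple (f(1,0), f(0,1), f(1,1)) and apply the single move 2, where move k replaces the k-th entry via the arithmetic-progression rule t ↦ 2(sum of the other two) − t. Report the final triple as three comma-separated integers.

start (1,-4,-3) = (f(1,0),f(0,1),f(1,1))
replace slot 2: 2·(1+(-3)) − (-4) = 0 → (1,0,-3)

1,0,-3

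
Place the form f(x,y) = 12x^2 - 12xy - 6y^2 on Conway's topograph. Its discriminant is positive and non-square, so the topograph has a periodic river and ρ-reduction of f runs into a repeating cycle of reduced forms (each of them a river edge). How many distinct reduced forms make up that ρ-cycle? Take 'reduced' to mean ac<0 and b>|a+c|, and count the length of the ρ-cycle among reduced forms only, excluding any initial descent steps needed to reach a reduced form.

D = 432, ⌊√D⌋ = 20
descent: ρ → (-6,12,12)  [lands on river]
river: ρ → (12,12,-6)
ρ-cycle length = 2 (tail of 1 descent step not counted)

2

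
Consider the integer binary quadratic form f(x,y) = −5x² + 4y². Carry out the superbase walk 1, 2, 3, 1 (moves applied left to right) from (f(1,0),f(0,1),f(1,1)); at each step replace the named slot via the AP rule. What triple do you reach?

start (-5,4,-1) = (f(1,0),f(0,1),f(1,1))
replace slot 1: 2·(4+(-1)) − (-5) = 11 → (11,4,-1)
replace slot 2: 2·(11+(-1)) − 4 = 16 → (11,16,-1)
replace slot 3: 2·(11+16) − (-1) = 55 → (11,16,55)
replace slot 1: 2·(16+55) − 11 = 131 → (131,16,55)

131,16,55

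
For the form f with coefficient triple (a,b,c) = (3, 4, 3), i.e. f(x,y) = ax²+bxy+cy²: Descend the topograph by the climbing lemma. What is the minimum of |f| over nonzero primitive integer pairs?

translate: b→-2 (≡4 mod 6), so (3,4,3)→(3,-2,2)
flip: (3,-2,2)→(2,2,3)
reduced (well bottom): (2,2,3) with a≤c, −a<b≤a
well minimum = a = 2

2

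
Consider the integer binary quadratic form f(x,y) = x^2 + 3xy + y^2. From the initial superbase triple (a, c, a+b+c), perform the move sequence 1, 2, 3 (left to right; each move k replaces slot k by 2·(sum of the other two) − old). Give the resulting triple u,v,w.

start (1,1,5) = (f(1,0),f(0,1),f(1,1))
replace slot 1: 2·(1+5) − 1 = 11 → (11,1,5)
replace slot 2: 2·(11+5) − 1 = 31 → (11,31,5)
replace slot 3: 2·(11+31) − 5 = 79 → (11,31,79)

11,31,79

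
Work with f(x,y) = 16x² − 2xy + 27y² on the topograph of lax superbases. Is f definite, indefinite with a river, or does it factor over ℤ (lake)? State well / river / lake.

D = b²−4ac = (-2)² − 4·16·27 = -1724
D < 0 ⇒ definite ⇒ every region one sign ⇒ single well

well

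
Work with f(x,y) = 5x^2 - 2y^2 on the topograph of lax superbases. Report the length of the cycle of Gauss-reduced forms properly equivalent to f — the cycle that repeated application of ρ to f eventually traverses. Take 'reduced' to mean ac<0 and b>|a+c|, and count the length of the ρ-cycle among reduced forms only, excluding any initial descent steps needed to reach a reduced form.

D = 40, ⌊√D⌋ = 6
descent: ρ → (-2,4,3)  [lands on river]
river: ρ → (3,2,-3)
river: ρ → (-3,4,2)
river: ρ → (2,4,-3)
river: ρ → (-3,2,3)
river: ρ → (3,4,-2)
ρ-cycle length = 6 (tail of 1 descent step not counted)

6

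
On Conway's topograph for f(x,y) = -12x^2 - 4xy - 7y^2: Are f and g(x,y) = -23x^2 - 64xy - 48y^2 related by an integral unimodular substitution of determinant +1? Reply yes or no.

D₁ = -320, D₂ = -320
f is negative-definite; reduce −f:
−f: flip: (12,4,7)→(7,-4,12)
−f: reduced (well bottom): (7,-4,12) with a≤c, −a<b≤a
flip sign back: reduced form of f is (-7,4,-12)
g is negative-definite; reduce −g:
−g: translate: b→18 (≡64 mod 46), so (23,64,48)→(23,18,7)
−g: flip: (23,18,7)→(7,-18,23)
−g: translate: b→-4 (≡-18 mod 14), so (7,-18,23)→(7,-4,12)
−g: reduced (well bottom): (7,-4,12) with a≤c, −a<b≤a
flip sign back: reduced form of g is (-7,4,-12)
reduced forms (-7, 4, -12) vs (-7, 4, -12) ⇒ equivalent

yes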